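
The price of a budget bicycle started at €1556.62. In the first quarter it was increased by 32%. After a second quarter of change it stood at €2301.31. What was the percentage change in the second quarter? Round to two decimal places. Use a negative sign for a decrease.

After the first quarter: €1556.62 × 1.32 = €2054.7384.
Second-quarter multiplier: €2301.31 ÷ €2054.7384 ≈ 1.120001.
That is a change of 12.00%.

12.00%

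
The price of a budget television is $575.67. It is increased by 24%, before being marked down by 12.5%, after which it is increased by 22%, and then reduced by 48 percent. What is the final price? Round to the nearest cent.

$396.25

After the 24% increase: $575.67 × 1.24 = $713.8308.
Apply the 12.5% decrease: $713.8308 × 0.875 = $624.60195.
Apply the 22% increase: $624.60195 × 1.22 = $762.014379.
After the 48% decrease: $762.014379 × 0.52 = $396.24747708 ≈ $396.25.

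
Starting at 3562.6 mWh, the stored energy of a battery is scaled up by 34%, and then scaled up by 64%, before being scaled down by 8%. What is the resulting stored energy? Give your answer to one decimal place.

7202.8 mWh

Each change multiplies by a factor: 1.34 × 1.64 × 0.92 = 2.021792.
3562.6 × 2.021792 = 7202.8361792 ≈ 7202.8.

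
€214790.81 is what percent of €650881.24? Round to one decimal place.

33.0%

€214790.81 ÷ €650881.24 ≈ 33.0%.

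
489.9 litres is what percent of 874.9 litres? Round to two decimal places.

55.99%

489.9 litres ÷ 874.9 litres ≈ 55.99%.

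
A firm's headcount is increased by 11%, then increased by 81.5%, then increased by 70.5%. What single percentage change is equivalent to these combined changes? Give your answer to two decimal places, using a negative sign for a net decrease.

The combined multiplier is 1.11 × 1.815 × 1.705 = 3.43497825.
That corresponds to an increase of 243.50%.

243.50%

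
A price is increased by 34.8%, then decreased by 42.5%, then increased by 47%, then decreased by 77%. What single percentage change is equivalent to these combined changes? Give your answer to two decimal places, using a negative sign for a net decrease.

A 34.8% increase multiplies by 1.348.
Then a 42.5% decrease: 1.348 × 0.575 = 0.7751.
Then a 47% increase: 0.7751 × 1.47 = 1.139397.
Then a 77% decrease: 1.139397 × 0.23 = 0.26206131.
Overall factor 0.26206131, i.e. -73.79%.

-73.79%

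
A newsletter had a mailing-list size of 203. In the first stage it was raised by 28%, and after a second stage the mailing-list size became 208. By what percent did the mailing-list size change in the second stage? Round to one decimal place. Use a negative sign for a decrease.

After the first stage: 203 × 1.28 = 259.84.
Second-stage multiplier: 208 ÷ 259.84 ≈ 0.80049.
That is a change of -20.0%.

-20.0%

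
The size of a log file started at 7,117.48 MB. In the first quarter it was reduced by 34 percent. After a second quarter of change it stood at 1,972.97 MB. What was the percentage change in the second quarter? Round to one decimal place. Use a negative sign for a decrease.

-58.0%

After the first quarter: 7,117.48 × 0.66 = 4697.5368.
Second-quarter multiplier: 1,972.97 ÷ 4697.5368 ≈ 0.42.
That is a change of -58.0%.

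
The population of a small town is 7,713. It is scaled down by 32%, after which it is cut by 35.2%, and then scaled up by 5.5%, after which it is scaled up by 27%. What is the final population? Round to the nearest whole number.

4,554

Apply the 32% decrease: 7,713 × 0.68 = 5244.84.
Apply the 35.2% decrease: 5244.84 × 0.648 = 3398.65632.
After the 5.5% increase: 3398.65632 × 1.055 = 3585.5824176.
27% increase: 3585.5824176 × 1.27 = 4553.689670352 ≈ 4,554.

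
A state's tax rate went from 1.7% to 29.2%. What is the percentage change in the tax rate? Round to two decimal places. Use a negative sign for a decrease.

The change is 29.2 − 1.7 = 27.5 percentage points.
Relative to the original 1.7%, that is 27.5 ÷ 1.7 ≈ 1617.65%.

1617.65%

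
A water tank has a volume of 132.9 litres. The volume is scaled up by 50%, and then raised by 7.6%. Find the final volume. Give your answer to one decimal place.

Each change multiplies by a factor: 1.5 × 1.076 = 1.614.
132.9 × 1.614 = 214.5006 ≈ 214.5.

214.5 litres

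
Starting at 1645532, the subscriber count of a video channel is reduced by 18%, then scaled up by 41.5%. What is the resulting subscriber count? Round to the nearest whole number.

Each change multiplies by a factor: 0.82 × 1.415 = 1.1603.
1645532 × 1.1603 = 1909310.7796 ≈ 1909311.

1909311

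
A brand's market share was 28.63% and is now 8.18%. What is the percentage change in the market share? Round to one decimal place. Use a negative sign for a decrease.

The change is 8.18 − 28.63 = -20.45 percentage points.
Relative to the original 28.63%, that is -20.45 ÷ 28.63 ≈ -71.4%.

-71.4%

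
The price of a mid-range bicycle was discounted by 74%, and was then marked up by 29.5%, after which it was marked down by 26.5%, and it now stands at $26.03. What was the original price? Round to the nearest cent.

$105.18

The overall multiplier applied was 0.26 × 1.295 × 0.735 = 0.2474745.
So the original price was $26.03 ÷ 0.2474745 ≈ $105.18.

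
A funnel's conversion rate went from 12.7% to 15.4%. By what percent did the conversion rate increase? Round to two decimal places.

21.26%

The change is 15.4 − 12.7 = 2.7 percentage points.
Relative to the original 12.7%, that is 2.7 ÷ 12.7 ≈ 21.26%.
So the conversion rate rose by 21.26%.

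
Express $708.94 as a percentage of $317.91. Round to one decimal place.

$708.94 ÷ $317.91 ≈ 223.0%.

223.0%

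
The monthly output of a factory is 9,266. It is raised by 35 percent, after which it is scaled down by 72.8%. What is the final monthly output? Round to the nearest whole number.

3,402

35% increase: 9,266 × 1.35 = 12509.1.
After the 72.8% decrease: 12509.1 × 0.272 = 3402.4752 ≈ 3,402.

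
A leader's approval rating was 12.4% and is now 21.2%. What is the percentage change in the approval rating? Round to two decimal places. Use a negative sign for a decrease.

70.97%

The change is 21.2 − 12.4 = 8.8 percentage points.
Relative to the original 12.4%, that is 8.8 ÷ 12.4 ≈ 70.97%.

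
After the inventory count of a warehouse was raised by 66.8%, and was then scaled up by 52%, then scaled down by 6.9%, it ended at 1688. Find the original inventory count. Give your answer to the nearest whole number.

The overall multiplier applied was 1.668 × 1.52 × 0.931 = 2.36042016.
So the original inventory count was 1688 ÷ 2.36042016 ≈ 715.

715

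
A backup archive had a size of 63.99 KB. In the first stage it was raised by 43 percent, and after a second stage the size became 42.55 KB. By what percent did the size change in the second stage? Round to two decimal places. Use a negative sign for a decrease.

-53.50%

After the first stage: 63.99 × 1.43 = 91.5057.
Second-stage multiplier: 42.55 ÷ 91.5057 ≈ 0.464998.
That is a change of -53.50%.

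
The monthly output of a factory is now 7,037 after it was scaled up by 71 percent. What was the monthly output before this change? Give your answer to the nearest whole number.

The overall multiplier applied was 1.71.
So the original monthly output was 7,037 ÷ 1.71 ≈ 4,115.

4,115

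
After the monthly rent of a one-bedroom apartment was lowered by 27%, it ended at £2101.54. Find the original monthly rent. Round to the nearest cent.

£2878.82

The overall multiplier applied was 0.73.
So the original monthly rent was £2101.54 ÷ 0.73 ≈ £2878.82.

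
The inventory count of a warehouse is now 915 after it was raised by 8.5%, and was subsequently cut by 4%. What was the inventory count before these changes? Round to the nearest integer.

Undoing the 4% decrease: 915 ÷ 0.96 = 953.125.
Undoing the 8.5% increase: 953.125 ÷ 1.085 ≈ 878.

878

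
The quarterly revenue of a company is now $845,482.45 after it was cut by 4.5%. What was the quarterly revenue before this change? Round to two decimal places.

The overall multiplier applied was 0.955.
So the original quarterly revenue was $845,482.45 ÷ 0.955 ≈ $885,321.94.

$885,321.94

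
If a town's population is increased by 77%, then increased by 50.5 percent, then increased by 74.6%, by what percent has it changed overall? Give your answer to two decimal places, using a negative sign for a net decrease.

The combined multiplier is 1.77 × 1.505 × 1.746 = 4.6510821.
That corresponds to an increase of 365.11%.

365.11%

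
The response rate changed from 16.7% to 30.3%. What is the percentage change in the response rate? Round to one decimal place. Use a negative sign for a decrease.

The change is 30.3 − 16.7 = 13.6 percentage points.
Relative to the original 16.7%, that is 13.6 ÷ 16.7 ≈ 81.4%.

81.4%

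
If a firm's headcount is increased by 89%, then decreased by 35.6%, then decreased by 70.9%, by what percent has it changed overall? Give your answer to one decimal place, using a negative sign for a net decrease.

An 89% increase multiplies by 1.89.
Then a 35.6% decrease: 1.89 × 0.644 = 1.21716.
Then a 70.9% decrease: 1.21716 × 0.291 = 0.35419356.
Overall factor 0.35419356, i.e. -64.6%.

-64.6%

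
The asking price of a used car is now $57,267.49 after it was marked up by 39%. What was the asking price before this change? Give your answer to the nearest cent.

The overall multiplier applied was 1.39.
So the original asking price was $57,267.49 ÷ 1.39 ≈ $41,199.63.

$41,199.63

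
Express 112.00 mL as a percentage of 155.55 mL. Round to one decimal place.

72.0%

112.00 mL ÷ 155.55 mL ≈ 72.0%.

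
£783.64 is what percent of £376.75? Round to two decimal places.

£783.64 ÷ £376.75 = 208.00%.

208.00%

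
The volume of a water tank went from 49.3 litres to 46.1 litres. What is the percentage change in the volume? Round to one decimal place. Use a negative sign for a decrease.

Change: 46.1 − 49.3 = -3.2.
Relative to the original: -3.2 ÷ 49.3 ≈ -6.5%.

-6.5%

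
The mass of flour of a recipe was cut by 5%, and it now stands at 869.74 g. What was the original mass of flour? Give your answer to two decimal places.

The overall multiplier applied was 0.95.
So the original mass of flour was 869.74 ÷ 0.95 ≈ 915.52 g.

915.52 g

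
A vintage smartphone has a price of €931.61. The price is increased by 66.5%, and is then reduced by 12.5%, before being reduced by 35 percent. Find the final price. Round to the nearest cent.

Each change multiplies by a factor: 1.665 × 0.875 × 0.65 = 0.94696875.
€931.61 × 0.94696875 = €882.2055571875 ≈ €882.21.

€882.21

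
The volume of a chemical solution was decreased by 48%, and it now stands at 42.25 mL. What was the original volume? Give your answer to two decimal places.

The overall multiplier applied was 0.52.
So the original volume was 42.25 ÷ 0.52 = 81.25 mL.

81.25 mL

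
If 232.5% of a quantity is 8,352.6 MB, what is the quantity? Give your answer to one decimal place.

8,352.6 MB ÷ 2.325 ≈ 3,592.5 MB.

3,592.5 MB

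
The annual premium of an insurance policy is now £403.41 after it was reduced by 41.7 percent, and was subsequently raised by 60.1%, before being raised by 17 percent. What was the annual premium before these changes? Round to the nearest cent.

Undoing the 17% increase: £403.41 ÷ 1.17 ≈ £344.794872.
Undoing the 60.1% increase: £344.794872 ÷ 1.601 ≈ £215.362194.
Undoing the 41.7% decrease: £215.362194 ÷ 0.583 ≈ £369.40.

£369.40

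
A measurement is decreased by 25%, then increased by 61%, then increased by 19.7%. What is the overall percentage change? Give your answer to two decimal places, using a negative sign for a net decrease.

A 25% decrease multiplies by 0.75.
Then a 61% increase: 0.75 × 1.61 = 1.2075.
Then a 19.7% increase: 1.2075 × 1.197 = 1.4453775.
Overall factor 1.4453775, i.e. 44.54%.

44.54%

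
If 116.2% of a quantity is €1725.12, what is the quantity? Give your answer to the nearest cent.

€1484.61

€1725.12 ÷ 1.162 ≈ €1484.61.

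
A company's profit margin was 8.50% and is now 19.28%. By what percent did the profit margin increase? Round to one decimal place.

126.8%

The change is 19.28 − 8.50 = 10.78 percentage points.
Relative to the original 8.50%, that is 10.78 ÷ 8.50 ≈ 126.8%.
So the profit margin rose by 126.8%.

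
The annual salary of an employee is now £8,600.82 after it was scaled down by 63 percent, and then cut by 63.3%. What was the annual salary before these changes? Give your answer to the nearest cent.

£63,339.13

Undoing the 63.3% decrease: £8,600.82 ÷ 0.367 ≈ £23435.476839.
Undoing the 63% decrease: £23435.476839 ÷ 0.37 ≈ £63,339.13.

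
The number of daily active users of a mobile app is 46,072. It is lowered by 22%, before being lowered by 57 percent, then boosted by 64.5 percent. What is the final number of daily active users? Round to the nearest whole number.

25,419

Each change multiplies by a factor: 0.78 × 0.43 × 1.645 = 0.551733.
46,072 × 0.551733 = 25419.442776 ≈ 25,419.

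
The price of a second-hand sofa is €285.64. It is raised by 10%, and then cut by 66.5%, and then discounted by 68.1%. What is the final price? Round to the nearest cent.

€33.58

After the 10% increase: €285.64 × 1.1 = €314.204.
Apply the 66.5% decrease: €314.204 × 0.335 = €105.25834.
After the 68.1% decrease: €105.25834 × 0.319 = €33.57741046 ≈ €33.58.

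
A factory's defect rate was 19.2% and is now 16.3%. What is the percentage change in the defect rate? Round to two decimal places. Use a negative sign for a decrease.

The change is 16.3 − 19.2 = -2.9 percentage points.
Relative to the original 19.2%, that is -2.9 ÷ 19.2 ≈ -15.10%.

-15.10%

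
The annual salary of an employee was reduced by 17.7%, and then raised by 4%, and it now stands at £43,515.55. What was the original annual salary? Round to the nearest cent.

The overall multiplier applied was 0.823 × 1.04 = 0.85592.
So the original annual salary was £43,515.55 ÷ 0.85592 ≈ £50,840.67.

£50,840.67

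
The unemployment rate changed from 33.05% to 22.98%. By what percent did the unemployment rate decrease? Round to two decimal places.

The change is 22.98 − 33.05 = -10.07 percentage points.
Relative to the original 33.05%, that is -10.07 ÷ 33.05 ≈ -30.47%.
So the unemployment rate fell by 30.47%.

30.47%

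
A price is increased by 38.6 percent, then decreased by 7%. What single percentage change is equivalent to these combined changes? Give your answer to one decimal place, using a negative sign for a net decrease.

28.9%

The combined multiplier is 1.386 × 0.93 = 1.28898.
That corresponds to an increase of 28.9%.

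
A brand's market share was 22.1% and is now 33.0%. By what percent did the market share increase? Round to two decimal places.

49.32%

The change is 33.0 − 22.1 = 10.9 percentage points.
Relative to the original 22.1%, that is 10.9 ÷ 22.1 ≈ 49.32%.
So the market share rose by 49.32%.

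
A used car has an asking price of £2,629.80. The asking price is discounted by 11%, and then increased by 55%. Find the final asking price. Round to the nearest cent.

£3,627.81

Each change multiplies by a factor: 0.89 × 1.55 = 1.3795.
£2,629.80 × 1.3795 = £3627.8091 ≈ £3,627.81.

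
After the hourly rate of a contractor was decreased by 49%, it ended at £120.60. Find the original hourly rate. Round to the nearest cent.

The overall multiplier applied was 0.51.
So the original hourly rate was £120.60 ÷ 0.51 ≈ £236.47.

£236.47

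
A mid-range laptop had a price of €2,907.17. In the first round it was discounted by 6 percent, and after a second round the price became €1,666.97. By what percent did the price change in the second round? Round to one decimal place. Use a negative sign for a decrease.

-39.0%

After the first round: €2,907.17 × 0.94 = €2732.7398.
Second-round multiplier: €1,666.97 ÷ €2732.7398 ≈ 0.61.
That is a change of -39.0%.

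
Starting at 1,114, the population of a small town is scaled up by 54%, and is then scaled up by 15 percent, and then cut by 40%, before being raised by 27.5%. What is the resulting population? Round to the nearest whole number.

1,509

Each change multiplies by a factor: 1.54 × 1.15 × 0.6 × 1.275 = 1.354815.
1,114 × 1.354815 = 1509.26391 ≈ 1,509.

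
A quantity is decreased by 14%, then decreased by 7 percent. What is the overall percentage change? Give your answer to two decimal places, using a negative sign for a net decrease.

-20.02%

A 14% decrease multiplies by 0.86.
Then a 7% decrease: 0.86 × 0.93 = 0.7998.
Overall factor 0.7998, i.e. -20.02%.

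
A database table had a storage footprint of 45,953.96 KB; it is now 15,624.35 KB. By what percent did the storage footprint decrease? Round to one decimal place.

66.0%

Change: 15,624.35 − 45,953.96 = -30,329.61.
Relative to the original: -30,329.61 ÷ 45,953.96 ≈ -66.0%.
So the storage footprint decreased by 66.0%.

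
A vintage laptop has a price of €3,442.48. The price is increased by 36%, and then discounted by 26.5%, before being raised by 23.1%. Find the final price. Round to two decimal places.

Apply the 36% increase: €3,442.48 × 1.36 = €4681.7728.
Apply the 26.5% decrease: €4681.7728 × 0.735 = €3441.103008.
23.1% increase: €3441.103008 × 1.231 = €4235.997802848 ≈ €4,236.00.

€4,236.00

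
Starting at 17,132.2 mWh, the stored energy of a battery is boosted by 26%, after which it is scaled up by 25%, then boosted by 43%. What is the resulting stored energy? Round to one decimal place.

Each change multiplies by a factor: 1.26 × 1.25 × 1.43 = 2.25225.
17,132.2 × 2.25225 = 38585.99745 ≈ 38,586.0.

38,586.0 mWh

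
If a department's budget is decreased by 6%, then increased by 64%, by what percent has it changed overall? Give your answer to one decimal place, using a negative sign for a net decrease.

A 6% decrease multiplies by 0.94.
Then a 64% increase: 0.94 × 1.64 = 1.5416.
Overall factor 1.5416, i.e. 54.2%.

54.2%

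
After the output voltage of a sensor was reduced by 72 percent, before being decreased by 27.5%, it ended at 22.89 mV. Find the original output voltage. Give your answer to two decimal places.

112.76 mV

The overall multiplier applied was 0.28 × 0.725 = 0.203.
So the original output voltage was 22.89 ÷ 0.203 ≈ 112.76 mV.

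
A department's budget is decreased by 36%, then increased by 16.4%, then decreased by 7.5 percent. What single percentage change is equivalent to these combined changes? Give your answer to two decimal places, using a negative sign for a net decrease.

The combined multiplier is 0.64 × 1.164 × 0.925 = 0.689088.
That corresponds to a decrease of 31.09%.

-31.09%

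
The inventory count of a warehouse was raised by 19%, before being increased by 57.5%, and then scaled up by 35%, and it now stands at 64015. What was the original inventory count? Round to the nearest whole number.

Undoing the 35% increase: 64015 ÷ 1.35 ≈ 47418.518519.
Undoing the 57.5% increase: 47418.518519 ÷ 1.575 ≈ 30106.995885.
Undoing the 19% increase: 30106.995885 ÷ 1.19 ≈ 25300.

25300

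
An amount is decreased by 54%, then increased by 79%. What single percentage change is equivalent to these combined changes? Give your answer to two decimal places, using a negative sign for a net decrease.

-17.66%

The combined multiplier is 0.46 × 1.79 = 0.8234.
That corresponds to a decrease of 17.66%.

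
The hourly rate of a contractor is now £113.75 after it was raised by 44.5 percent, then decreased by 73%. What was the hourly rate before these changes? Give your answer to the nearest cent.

£291.55

The overall multiplier applied was 1.445 × 0.27 = 0.39015.
So the original hourly rate was £113.75 ÷ 0.39015 ≈ £291.55.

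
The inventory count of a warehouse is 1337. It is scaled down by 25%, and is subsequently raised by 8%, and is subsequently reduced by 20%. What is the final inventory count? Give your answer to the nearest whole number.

25% decrease: 1337 × 0.75 = 1002.75.
Apply the 8% increase: 1002.75 × 1.08 = 1082.97.
20% decrease: 1082.97 × 0.8 = 866.376 ≈ 866.

866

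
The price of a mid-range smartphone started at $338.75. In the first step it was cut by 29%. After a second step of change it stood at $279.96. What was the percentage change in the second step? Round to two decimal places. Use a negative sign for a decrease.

16.40%

After the first step: $338.75 × 0.71 = $240.5125.
Second-step multiplier: $279.96 ÷ $240.5125 ≈ 1.164014.
That is a change of 16.40%.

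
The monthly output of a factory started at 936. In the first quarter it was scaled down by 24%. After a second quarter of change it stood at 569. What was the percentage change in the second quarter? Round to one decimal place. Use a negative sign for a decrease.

After the first quarter: 936 × 0.76 = 711.36.
Second-quarter multiplier: 569 ÷ 711.36 ≈ 0.79988.
That is a change of -20.0%.

-20.0%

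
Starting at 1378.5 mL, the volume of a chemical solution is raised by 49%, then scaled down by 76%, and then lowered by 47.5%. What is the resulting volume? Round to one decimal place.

258.8 mL

Apply the 49% increase: 1378.5 × 1.49 = 2053.965.
Apply the 76% decrease: 2053.965 × 0.24 = 492.9516.
Apply the 47.5% decrease: 492.9516 × 0.525 = 258.79959 ≈ 258.8.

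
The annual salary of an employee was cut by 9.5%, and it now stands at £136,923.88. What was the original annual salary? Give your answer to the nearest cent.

The overall multiplier applied was 0.905.
So the original annual salary was £136,923.88 ÷ 0.905 ≈ £151,297.10.

£151,297.10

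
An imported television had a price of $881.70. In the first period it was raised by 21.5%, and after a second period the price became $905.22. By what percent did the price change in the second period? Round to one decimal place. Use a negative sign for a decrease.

After the first period: $881.70 × 1.215 = $1071.2655.
Second-period multiplier: $905.22 ÷ $1071.2655 ≈ 0.845.
That is a change of -15.5%.

-15.5%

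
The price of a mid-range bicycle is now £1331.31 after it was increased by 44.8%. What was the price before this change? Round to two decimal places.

The overall multiplier applied was 1.448.
So the original price was £1331.31 ÷ 1.448 ≈ £919.41.

£919.41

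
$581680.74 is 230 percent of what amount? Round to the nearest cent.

$252904.67

$581680.74 ÷ 2.3 ≈ $252904.67.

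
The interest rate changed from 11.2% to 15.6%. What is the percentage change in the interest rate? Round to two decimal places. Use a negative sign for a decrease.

The change is 15.6 − 11.2 = 4.4 percentage points.
Relative to the original 11.2%, that is 4.4 ÷ 11.2 ≈ 39.29%.

39.29%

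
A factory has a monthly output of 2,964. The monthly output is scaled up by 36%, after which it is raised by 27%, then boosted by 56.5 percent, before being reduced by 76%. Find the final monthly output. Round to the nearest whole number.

1,923

Apply the 36% increase: 2,964 × 1.36 = 4031.04.
27% increase: 4031.04 × 1.27 = 5119.4208.
56.5% increase: 5119.4208 × 1.565 = 8011.893552.
After the 76% decrease: 8011.893552 × 0.24 = 1922.85445248 ≈ 1,923.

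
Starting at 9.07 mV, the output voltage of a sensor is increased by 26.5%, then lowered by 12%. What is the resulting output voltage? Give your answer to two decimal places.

10.10 mV

Each change multiplies by a factor: 1.265 × 0.88 = 1.1132.
9.07 × 1.1132 = 10.096724 ≈ 10.10.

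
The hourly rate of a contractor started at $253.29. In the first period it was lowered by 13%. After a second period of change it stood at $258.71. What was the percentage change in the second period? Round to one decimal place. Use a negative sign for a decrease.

After the first period: $253.29 × 0.87 = $220.3623.
Second-period multiplier: $258.71 ÷ $220.3623 ≈ 1.17402.
That is a change of 17.4%.

17.4%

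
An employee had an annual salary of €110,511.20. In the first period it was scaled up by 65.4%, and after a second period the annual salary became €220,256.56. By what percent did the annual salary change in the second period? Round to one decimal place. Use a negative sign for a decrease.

20.5%

After the first period: €110,511.20 × 1.654 = €182785.5248.
Second-period multiplier: €220,256.56 ÷ €182785.5248 ≈ 1.205.
That is a change of 20.5%.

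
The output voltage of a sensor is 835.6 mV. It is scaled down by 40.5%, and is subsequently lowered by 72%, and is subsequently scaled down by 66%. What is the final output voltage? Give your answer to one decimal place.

47.3 mV

After the 40.5% decrease: 835.6 × 0.595 = 497.182.
72% decrease: 497.182 × 0.28 = 139.21096.
66% decrease: 139.21096 × 0.34 = 47.3317264 ≈ 47.3.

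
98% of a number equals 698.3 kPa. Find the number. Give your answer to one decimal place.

698.3 kPa ÷ 0.98 ≈ 712.6 kPa.

712.6 kPa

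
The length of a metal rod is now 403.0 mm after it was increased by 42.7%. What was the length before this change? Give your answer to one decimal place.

282.4 mm

The overall multiplier applied was 1.427.
So the original length was 403.0 ÷ 1.427 ≈ 282.4 mm.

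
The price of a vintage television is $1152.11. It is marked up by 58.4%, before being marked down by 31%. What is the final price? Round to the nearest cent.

Each change multiplies by a factor: 1.584 × 0.69 = 1.09296.
$1152.11 × 1.09296 = $1259.2101456 ≈ $1259.21.

$1259.21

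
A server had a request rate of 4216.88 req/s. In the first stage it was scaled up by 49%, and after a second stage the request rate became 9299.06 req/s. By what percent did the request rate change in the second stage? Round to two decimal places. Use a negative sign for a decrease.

48.00%

After the first stage: 4216.88 × 1.49 = 6283.1512.
Second-stage multiplier: 9299.06 ÷ 6283.1512 ≈ 1.479999.
That is a change of 48.00%.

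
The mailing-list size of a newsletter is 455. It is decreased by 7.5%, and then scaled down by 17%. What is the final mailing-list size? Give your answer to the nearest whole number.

7.5% decrease: 455 × 0.925 = 420.875.
17% decrease: 420.875 × 0.83 = 349.32625 ≈ 349.

349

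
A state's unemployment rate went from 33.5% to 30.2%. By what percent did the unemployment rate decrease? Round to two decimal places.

9.85%

The change is 30.2 − 33.5 = -3.3 percentage points.
Relative to the original 33.5%, that is -3.3 ÷ 33.5 ≈ -9.85%.
So the unemployment rate fell by 9.85%.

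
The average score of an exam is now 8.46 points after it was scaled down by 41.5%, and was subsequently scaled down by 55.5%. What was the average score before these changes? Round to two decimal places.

The overall multiplier applied was 0.585 × 0.445 = 0.260325.
So the original average score was 8.46 ÷ 0.260325 ≈ 32.50 points.

32.50 points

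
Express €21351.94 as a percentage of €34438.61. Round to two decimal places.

62.00%

€21351.94 ÷ €34438.61 ≈ 62.00%.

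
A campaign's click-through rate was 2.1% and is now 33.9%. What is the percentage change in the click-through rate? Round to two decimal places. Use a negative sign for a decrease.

The change is 33.9 − 2.1 = 31.8 percentage points.
Relative to the original 2.1%, that is 31.8 ÷ 2.1 ≈ 1514.29%.

1514.29%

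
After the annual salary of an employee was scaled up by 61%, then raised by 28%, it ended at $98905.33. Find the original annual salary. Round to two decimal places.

Undoing the 28% increase: $98905.33 ÷ 1.28 ≈ $77269.789063.
Undoing the 61% increase: $77269.789063 ÷ 1.61 ≈ $47993.66.

$47993.66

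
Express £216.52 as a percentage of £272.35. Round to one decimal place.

£216.52 ÷ £272.35 ≈ 79.5%.

79.5%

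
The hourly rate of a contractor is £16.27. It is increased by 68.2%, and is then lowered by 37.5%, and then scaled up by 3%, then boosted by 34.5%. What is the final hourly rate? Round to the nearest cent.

After the 68.2% increase: £16.27 × 1.682 = £27.36614.
Apply the 37.5% decrease: £27.36614 × 0.625 = £17.1038375.
3% increase: £17.1038375 × 1.03 = £17.616952625.
Apply the 34.5% increase: £17.616952625 × 1.345 = £23.694801280625 ≈ £23.69.

£23.69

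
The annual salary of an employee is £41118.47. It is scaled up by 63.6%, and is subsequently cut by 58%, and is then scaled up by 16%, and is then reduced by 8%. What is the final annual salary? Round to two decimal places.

£30151.95

Each change multiplies by a factor: 1.636 × 0.42 × 1.16 × 0.92 = 0.733294464.
£41118.47 × 0.733294464 = £30151.94641915008 ≈ £30151.95.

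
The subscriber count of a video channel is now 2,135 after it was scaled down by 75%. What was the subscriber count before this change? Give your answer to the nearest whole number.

8,540

The overall multiplier applied was 0.25.
So the original subscriber count was 2,135 ÷ 0.25 = 8,540.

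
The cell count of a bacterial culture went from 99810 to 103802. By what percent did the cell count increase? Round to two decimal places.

4.00%

Change: 103802 − 99810 = 3992.
Relative to the original: 3992 ÷ 99810 ≈ 4.00%.
So the cell count increased by 4.00%.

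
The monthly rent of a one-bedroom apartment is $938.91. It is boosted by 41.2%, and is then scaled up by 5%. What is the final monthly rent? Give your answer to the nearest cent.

Each change multiplies by a factor: 1.412 × 1.05 = 1.4826.
$938.91 × 1.4826 = $1392.027966 ≈ $1392.03.

$1392.03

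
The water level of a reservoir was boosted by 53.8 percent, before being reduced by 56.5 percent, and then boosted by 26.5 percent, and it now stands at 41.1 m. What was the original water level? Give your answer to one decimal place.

48.6 m

Undoing the 26.5% increase: 41.1 ÷ 1.265 ≈ 32.490119.
Undoing the 56.5% decrease: 32.490119 ÷ 0.435 ≈ 74.689929.
Undoing the 53.8% increase: 74.689929 ÷ 1.538 ≈ 48.6 m.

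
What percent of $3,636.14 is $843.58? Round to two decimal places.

23.20%

$843.58 ÷ $3,636.14 ≈ 23.20%.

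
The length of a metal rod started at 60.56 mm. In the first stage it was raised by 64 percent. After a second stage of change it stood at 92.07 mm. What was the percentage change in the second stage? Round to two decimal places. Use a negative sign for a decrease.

-7.30%

After the first stage: 60.56 × 1.64 = 99.3184.
Second-stage multiplier: 92.07 ÷ 99.3184 ≈ 0.927019.
That is a change of -7.30%.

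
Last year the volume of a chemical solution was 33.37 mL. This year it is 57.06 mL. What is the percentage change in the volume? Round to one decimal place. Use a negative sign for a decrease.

Change: 57.06 − 33.37 = 23.69.
Relative to the original: 23.69 ÷ 33.37 ≈ 71.0%.

71.0%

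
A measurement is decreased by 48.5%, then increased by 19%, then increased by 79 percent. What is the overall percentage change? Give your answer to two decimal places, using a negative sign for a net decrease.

9.70%

A 48.5% decrease multiplies by 0.515.
Then a 19% increase: 0.515 × 1.19 = 0.61285.
Then a 79% increase: 0.61285 × 1.79 = 1.0970015.
Overall factor 1.0970015, i.e. 9.70%.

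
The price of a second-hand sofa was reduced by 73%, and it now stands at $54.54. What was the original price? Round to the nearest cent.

$202.00

The overall multiplier applied was 0.27.
So the original price was $54.54 ÷ 0.27 = $202.00.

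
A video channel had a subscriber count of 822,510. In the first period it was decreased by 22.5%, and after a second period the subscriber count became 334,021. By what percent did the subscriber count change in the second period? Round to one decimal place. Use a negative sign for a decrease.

After the first period: 822,510 × 0.775 = 637445.25.
Second-period multiplier: 334,021 ÷ 637445.25 ≈ 0.524.
That is a change of -47.6%.

-47.6%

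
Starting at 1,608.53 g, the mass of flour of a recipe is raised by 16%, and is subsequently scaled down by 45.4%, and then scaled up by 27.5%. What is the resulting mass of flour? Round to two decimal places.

Each change multiplies by a factor: 1.16 × 0.546 × 1.275 = 0.807534.
1,608.53 × 0.807534 = 1298.94266502 ≈ 1,298.94.

1,298.94 g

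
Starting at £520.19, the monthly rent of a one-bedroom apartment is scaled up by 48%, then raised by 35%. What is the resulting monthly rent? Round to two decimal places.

Apply the 48% increase: £520.19 × 1.48 = £769.8812.
Apply the 35% increase: £769.8812 × 1.35 = £1039.33962 ≈ £1039.34.

£1039.34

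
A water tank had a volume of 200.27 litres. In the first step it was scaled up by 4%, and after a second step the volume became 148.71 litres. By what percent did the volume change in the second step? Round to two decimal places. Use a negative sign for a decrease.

-28.60%

After the first step: 200.27 × 1.04 = 208.2808.
Second-step multiplier: 148.71 ÷ 208.2808 ≈ 0.713988.
That is a change of -28.60%.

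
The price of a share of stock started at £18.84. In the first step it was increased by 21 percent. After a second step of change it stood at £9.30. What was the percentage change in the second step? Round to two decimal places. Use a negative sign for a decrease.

After the first step: £18.84 × 1.21 = £22.7964.
Second-step multiplier: £9.30 ÷ £22.7964 ≈ 0.407959.
That is a change of -59.20%.

-59.20%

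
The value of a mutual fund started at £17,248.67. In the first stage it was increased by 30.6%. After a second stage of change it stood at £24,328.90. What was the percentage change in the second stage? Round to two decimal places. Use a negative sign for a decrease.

8.00%

After the first stage: £17,248.67 × 1.306 = £22526.76302.
Second-stage multiplier: £24,328.90 ÷ £22526.76302 ≈ 1.08.
That is a change of 8.00%.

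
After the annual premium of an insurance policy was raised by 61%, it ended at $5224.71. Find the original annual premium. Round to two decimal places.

$3245.16

The overall multiplier applied was 1.61.
So the original annual premium was $5224.71 ÷ 1.61 ≈ $3245.16.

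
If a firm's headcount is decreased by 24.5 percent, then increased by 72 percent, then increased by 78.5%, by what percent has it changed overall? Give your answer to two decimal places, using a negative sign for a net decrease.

A 24.5% decrease multiplies by 0.755.
Then a 72% increase: 0.755 × 1.72 = 1.2986.
Then a 78.5% increase: 1.2986 × 1.785 = 2.318001.
Overall factor 2.318001, i.e. 131.80%.

131.80%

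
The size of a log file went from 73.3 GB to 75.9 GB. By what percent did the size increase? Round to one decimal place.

Change: 75.9 − 73.3 = 2.6.
Relative to the original: 2.6 ÷ 73.3 ≈ 3.5%.
So the size increased by 3.5%.

3.5%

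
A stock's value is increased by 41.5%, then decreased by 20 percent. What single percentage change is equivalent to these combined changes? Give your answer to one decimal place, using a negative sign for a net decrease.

13.2%

A 41.5% increase multiplies by 1.415.
Then a 20% decrease: 1.415 × 0.8 = 1.132.
Overall factor 1.132, i.e. 13.2%.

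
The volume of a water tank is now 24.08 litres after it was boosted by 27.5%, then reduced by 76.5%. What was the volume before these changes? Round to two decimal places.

The overall multiplier applied was 1.275 × 0.235 = 0.299625.
So the original volume was 24.08 ÷ 0.299625 ≈ 80.37 litres.

80.37 litres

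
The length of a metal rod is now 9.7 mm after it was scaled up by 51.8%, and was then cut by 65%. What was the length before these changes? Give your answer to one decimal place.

Undoing the 65% decrease: 9.7 ÷ 0.35 ≈ 27.714286.
Undoing the 51.8% increase: 27.714286 ÷ 1.518 ≈ 18.3 mm.

18.3 mm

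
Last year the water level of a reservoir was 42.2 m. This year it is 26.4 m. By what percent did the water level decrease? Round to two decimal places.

37.44%

Change: 26.4 − 42.2 = -15.8.
Relative to the original: -15.8 ÷ 42.2 ≈ -37.44%.
So the water level decreased by 37.44%.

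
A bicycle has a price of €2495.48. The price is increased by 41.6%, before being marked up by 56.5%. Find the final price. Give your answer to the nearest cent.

41.6% increase: €2495.48 × 1.416 = €3533.59968.
Apply the 56.5% increase: €3533.59968 × 1.565 = €5530.0834992 ≈ €5530.08.

€5530.08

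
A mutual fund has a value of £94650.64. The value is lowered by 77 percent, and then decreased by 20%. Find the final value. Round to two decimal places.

77% decrease: £94650.64 × 0.23 = £21769.6472.
After the 20% decrease: £21769.6472 × 0.8 = £17415.71776 ≈ £17415.72.

£17415.72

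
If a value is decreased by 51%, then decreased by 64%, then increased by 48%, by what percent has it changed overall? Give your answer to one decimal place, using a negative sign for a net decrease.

The combined multiplier is 0.49 × 0.36 × 1.48 = 0.261072.
That corresponds to a decrease of 73.9%.

-73.9%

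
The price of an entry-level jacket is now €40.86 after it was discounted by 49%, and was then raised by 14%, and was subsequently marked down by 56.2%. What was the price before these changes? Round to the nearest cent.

€160.45

The overall multiplier applied was 0.51 × 1.14 × 0.438 = 0.2546532.
So the original price was €40.86 ÷ 0.2546532 ≈ €160.45.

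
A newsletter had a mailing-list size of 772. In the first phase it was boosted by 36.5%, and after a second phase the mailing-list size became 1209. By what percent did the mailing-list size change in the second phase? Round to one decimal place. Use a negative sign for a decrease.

After the first phase: 772 × 1.365 = 1053.78.
Second-phase multiplier: 1209 ÷ 1053.78 ≈ 1.1473.
That is a change of 14.7%.

14.7%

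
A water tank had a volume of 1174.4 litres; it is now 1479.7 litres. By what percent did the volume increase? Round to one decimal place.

Change: 1479.7 − 1174.4 = 305.3.
Relative to the original: 305.3 ÷ 1174.4 ≈ 26.0%.
So the volume increased by 26.0%.

26.0%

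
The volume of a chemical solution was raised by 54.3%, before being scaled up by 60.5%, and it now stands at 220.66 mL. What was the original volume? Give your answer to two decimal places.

89.10 mL

Undoing the 60.5% increase: 220.66 ÷ 1.605 ≈ 137.482866.
Undoing the 54.3% increase: 137.482866 ÷ 1.543 ≈ 89.10 mL.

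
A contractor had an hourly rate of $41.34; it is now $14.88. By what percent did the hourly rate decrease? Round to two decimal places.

64.01%

Change: $14.88 − $41.34 = -$26.46.
Relative to the original: -$26.46 ÷ $41.34 ≈ -64.01%.
So the hourly rate decreased by 64.01%.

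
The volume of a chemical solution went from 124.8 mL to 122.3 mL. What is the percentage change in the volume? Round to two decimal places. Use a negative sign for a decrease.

-2.00%

Change: 122.3 − 124.8 = -2.5.
Relative to the original: -2.5 ÷ 124.8 ≈ -2.00%.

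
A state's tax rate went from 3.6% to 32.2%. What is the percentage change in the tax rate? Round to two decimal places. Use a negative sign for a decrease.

The change is 32.2 − 3.6 = 28.6 percentage points.
Relative to the original 3.6%, that is 28.6 ÷ 3.6 ≈ 794.44%.

794.44%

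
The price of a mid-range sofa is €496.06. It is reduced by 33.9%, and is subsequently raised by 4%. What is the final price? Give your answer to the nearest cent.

€341.01

Each change multiplies by a factor: 0.661 × 1.04 = 0.68744.
€496.06 × 0.68744 = €341.0114864 ≈ €341.01.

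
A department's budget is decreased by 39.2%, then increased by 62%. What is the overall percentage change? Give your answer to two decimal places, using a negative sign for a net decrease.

A 39.2% decrease multiplies by 0.608.
Then a 62% increase: 0.608 × 1.62 = 0.98496.
Overall factor 0.98496, i.e. -1.50%.

-1.50%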